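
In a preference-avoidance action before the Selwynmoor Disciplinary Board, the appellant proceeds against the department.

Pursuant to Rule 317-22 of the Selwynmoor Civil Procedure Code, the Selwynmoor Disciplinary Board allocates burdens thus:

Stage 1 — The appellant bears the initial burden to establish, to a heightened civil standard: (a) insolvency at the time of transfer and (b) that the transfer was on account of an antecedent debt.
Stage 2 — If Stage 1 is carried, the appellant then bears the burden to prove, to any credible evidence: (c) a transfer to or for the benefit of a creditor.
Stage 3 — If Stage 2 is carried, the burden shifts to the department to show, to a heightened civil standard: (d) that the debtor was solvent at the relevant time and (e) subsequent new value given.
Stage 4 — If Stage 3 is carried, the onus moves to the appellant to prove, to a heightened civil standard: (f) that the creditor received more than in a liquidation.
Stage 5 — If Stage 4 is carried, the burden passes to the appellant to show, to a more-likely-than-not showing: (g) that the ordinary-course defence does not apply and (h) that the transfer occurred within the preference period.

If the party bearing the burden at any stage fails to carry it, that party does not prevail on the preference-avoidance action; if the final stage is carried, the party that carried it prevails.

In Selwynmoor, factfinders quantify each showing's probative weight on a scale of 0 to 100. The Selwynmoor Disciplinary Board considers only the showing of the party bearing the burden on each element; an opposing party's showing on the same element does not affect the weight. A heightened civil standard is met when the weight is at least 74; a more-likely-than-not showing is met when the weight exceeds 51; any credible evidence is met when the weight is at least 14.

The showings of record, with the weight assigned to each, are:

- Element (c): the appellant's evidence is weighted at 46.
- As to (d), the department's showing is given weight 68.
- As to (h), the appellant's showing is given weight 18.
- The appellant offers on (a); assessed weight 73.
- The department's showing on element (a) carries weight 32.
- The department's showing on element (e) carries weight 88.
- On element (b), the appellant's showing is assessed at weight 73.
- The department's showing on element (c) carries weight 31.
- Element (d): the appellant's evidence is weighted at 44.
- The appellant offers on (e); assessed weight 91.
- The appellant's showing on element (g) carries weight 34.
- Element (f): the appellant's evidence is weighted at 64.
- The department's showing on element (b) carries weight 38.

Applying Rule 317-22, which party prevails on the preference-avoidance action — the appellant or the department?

department

Stage 1 (appellant, a heightened civil standard, weight is at least 74): (a) 73 (department's 32 disregarded) < 74 — fails; (b) 73 (department's 38 disregarded) < 74 — fails.
  Not every element is met, so the appellant fails to carry Stage 1.
The analysis ends at Stage 1; the department prevails.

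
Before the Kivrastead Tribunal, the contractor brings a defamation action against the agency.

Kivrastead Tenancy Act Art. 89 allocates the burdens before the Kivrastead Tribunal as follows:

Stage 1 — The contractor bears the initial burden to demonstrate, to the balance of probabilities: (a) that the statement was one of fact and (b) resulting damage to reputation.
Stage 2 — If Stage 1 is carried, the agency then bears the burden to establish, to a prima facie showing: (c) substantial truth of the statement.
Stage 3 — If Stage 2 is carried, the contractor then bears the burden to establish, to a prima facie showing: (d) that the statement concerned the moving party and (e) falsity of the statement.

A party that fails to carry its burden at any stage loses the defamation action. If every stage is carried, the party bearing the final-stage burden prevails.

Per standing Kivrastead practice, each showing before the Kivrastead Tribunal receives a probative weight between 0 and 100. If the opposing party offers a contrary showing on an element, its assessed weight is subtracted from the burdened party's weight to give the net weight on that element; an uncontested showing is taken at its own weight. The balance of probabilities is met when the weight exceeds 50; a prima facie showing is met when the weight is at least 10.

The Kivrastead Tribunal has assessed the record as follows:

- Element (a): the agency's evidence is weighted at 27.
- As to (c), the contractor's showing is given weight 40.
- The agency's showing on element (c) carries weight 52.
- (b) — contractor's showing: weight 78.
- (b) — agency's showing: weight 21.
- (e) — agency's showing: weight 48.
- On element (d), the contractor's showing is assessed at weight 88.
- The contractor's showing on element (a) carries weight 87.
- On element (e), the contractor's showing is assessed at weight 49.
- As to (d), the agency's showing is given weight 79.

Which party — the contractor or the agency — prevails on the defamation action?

At Stage 1 the contractor must meet the balance of probabilities (weight exceeds 50): on (a) the weight is 87 less the opposing 27 gives net 60, > 50, so (a) meets the standard; on (b) the weight is 78 less the opposing 21 gives net 57, > 50, so (b) meets the standard.
  All elements met. The burden passes to the agency.
At Stage 2 the agency must meet a prima facie showing (weight is at least 10): on (c) the weight is 52 less the opposing 40 gives net 12, which does reach 10, so (c) meets the standard.
  Stage 2 carried; the burden shifts to the contractor.
At Stage 3 the contractor must meet a prima facie showing (weight is at least 10): on (d) the weight is 88 less the opposing 79 gives net 9, which does not reach 10, so (d) does not meet the standard; on (e) the weight is 49 less the opposing 48 gives net 1, which does not reach 10, so (e) does not meet the standard.
  Not every element is met, so the contractor fails to carry Stage 3.
The analysis ends at Stage 3; the agency prevails.

agency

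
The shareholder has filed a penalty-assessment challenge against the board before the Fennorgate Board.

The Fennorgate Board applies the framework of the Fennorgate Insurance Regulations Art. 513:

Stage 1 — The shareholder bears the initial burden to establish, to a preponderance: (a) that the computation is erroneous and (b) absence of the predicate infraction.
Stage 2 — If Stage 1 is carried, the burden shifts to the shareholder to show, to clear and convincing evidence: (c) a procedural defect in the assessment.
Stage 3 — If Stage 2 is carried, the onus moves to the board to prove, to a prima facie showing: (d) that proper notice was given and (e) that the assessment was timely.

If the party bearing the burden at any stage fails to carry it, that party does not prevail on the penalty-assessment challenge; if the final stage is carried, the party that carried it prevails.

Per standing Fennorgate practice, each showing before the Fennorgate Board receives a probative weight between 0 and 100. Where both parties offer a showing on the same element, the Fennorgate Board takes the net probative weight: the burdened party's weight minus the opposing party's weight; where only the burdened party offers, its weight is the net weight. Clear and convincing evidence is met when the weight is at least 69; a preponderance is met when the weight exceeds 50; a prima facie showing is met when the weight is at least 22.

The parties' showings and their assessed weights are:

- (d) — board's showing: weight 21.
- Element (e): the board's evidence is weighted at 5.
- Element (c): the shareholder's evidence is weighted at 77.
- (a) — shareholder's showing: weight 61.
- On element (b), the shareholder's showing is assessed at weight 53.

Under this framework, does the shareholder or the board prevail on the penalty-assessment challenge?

shareholder

Stage 1 (shareholder, a preponderance, weight exceeds 50): (a) 61 > 50 — meets; (b) 53 > 50 — meets.
  All elements met. The shareholder retains the burden for Stage 2.
Stage 2 (shareholder, clear and convincing evidence, weight is at least 69): (c) 77 ≥ 69 — meets.
  The shareholder carries Stage 2; the board now bears the burden.
Stage 3 (board, a prima facie showing, weight is at least 22): (d) 21 < 22 — fails; (e) 5 < 22 — fails.
  Not every element is met, so the board fails to carry Stage 3.
The analysis ends at Stage 3; the shareholder prevails.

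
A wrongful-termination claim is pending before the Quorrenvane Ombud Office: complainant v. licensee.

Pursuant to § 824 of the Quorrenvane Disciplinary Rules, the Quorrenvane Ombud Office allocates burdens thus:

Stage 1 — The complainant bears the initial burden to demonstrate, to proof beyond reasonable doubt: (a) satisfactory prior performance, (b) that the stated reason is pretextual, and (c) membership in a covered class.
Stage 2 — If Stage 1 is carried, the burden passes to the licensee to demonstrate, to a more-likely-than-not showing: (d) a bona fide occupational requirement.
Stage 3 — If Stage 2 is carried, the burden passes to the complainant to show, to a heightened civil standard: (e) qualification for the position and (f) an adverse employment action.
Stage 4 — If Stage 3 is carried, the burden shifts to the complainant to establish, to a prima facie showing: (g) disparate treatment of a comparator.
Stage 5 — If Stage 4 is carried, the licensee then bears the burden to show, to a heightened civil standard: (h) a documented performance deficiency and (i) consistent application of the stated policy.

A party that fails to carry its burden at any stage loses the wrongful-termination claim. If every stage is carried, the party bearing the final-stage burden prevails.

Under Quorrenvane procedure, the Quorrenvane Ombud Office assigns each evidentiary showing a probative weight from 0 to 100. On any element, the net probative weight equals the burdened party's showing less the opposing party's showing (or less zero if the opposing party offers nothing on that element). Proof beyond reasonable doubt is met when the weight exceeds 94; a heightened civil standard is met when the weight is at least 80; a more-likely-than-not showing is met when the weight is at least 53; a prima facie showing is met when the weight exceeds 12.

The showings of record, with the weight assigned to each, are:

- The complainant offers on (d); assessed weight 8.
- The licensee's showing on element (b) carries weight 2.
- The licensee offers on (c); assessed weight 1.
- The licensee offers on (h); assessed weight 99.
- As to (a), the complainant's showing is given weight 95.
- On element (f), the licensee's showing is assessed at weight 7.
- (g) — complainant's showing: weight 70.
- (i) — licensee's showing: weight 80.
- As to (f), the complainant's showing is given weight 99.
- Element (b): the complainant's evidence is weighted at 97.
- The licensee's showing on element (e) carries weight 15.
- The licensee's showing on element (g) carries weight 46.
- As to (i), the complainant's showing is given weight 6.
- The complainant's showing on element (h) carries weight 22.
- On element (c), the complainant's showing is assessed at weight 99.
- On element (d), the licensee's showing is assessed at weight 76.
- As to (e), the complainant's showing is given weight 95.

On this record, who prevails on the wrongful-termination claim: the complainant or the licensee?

Stage 1 (complainant, proof beyond reasonable doubt, weight exceeds 94): (a) 95 > 94 — meets; (b) net 97−2=95 > 94 — meets; (c) net 99−1=98 > 94 — meets.
  All elements met. The burden passes to the licensee.
Stage 2 (licensee, a more-likely-than-not showing, weight is at least 53): (d) net 76−8=68 ≥ 53 — meets.
  Stage 2 is satisfied; the onus moves to the complainant.
Stage 3 (complainant, a heightened civil standard, weight is at least 80): (e) net 95−15=80 ≥ 80 — meets; (f) net 99−7=92 ≥ 80 — meets.
  Stage 3 is satisfied; the complainant continues to bear the burden.
Stage 4 (complainant, a prima facie showing, weight exceeds 12): (g) net 70−46=24 > 12 — meets.
  Stage 4 is satisfied; the onus moves to the licensee.
Stage 5 (licensee, a heightened civil standard, weight is at least 80): (h) net 99−22=77 < 80 — fails; (i) net 80−6=74 < 80 — fails.
  The licensee does not carry Stage 5.
The complainant prevails.

complainant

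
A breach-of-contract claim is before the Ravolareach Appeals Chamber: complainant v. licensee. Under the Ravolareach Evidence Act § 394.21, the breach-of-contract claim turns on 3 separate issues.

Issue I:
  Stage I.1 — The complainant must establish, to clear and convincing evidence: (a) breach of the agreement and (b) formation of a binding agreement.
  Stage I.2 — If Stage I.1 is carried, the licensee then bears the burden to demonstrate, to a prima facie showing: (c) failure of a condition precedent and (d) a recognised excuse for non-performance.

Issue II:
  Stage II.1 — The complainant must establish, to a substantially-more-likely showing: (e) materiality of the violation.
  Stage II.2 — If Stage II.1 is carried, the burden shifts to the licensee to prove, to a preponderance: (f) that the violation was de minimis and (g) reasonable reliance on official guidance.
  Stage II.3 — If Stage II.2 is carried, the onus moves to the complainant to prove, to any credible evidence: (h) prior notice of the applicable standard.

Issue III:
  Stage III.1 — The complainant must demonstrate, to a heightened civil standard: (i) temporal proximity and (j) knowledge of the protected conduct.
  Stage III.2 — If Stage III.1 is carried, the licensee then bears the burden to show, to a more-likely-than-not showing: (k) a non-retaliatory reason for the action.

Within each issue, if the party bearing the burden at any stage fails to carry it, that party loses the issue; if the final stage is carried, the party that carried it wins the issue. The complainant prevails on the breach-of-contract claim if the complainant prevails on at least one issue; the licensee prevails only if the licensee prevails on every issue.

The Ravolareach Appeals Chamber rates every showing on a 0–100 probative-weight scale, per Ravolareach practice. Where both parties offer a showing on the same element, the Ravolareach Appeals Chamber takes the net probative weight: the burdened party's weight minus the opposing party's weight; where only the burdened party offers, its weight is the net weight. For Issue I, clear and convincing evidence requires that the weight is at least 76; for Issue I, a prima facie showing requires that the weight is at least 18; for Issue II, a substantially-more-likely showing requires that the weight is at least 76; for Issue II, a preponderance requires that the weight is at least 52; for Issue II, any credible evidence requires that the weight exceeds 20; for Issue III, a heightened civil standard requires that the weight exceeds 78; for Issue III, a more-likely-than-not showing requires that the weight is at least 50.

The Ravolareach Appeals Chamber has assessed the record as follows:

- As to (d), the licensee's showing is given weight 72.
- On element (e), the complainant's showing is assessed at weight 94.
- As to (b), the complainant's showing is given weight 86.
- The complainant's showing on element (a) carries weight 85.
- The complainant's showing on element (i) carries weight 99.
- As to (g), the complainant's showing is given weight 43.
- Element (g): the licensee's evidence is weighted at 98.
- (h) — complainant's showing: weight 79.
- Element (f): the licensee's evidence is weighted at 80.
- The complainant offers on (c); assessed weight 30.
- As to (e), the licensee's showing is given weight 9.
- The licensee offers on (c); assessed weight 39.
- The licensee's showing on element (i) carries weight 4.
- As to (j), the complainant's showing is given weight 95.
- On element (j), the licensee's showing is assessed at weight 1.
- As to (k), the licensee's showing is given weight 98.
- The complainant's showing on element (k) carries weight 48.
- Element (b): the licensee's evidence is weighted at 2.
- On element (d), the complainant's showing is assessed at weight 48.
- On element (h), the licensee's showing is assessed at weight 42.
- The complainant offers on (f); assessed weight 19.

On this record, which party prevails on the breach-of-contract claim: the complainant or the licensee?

complainant

— Issue I —
Stage I.1 — burden on complainant; standard: clear and convincing evidence (weight is at least 76).
    (a): 85 ≥ 76 [met]
    (b): 86 − 2 = 84 ≥ 76 [met]
  The complainant carries Stage I.1; the licensee now bears the burden.
Stage I.2 — burden on licensee; standard: a prima facie showing (weight is at least 18).
    (c): 39 − 30 = 9 < 18 [not met]
    (d): 72 − 48 = 24 ≥ 18 [met]
  The licensee does not carry Stage I.2.
The analysis ends at Stage I.2; the complainant prevails on this issue.
— Issue II —
Stage II.1 — burden on complainant; standard: a substantially-more-likely showing (weight is at least 76).
    (e): 94 − 9 = 85 ≥ 76 [met]
  All elements met. The burden passes to the licensee.
Stage II.2 — burden on licensee; standard: a preponderance (weight is at least 52).
    (f): 80 − 19 = 61 ≥ 52 [met]
    (g): 98 − 43 = 55 ≥ 52 [met]
  All elements met. The burden passes to the complainant.
Stage II.3 — burden on complainant; standard: any credible evidence (weight exceeds 20).
    (h): 79 − 42 = 37 > 20 [met]
  Stage II.3 carried; the final stage is satisfied.
Every stage carried; the complainant prevails on this issue.
— Issue III —
Stage III.1 (complainant, a heightened civil standard, weight exceeds 78): (i) net 99−4=95 > 78 — meets; (j) net 95−1=94 > 78 — meets.
  Stage III.1 carried; the burden shifts to the licensee.
Stage III.2 (licensee, a more-likely-than-not showing, weight is at least 50): (k) net 98−48=50 ≥ 50 — meets.
  All elements met at the final stage.
Every stage carried; the licensee prevails on this issue.
Per-issue: Issue I → complainant; Issue II → complainant; Issue III → licensee. The complainant must prevail on at least one issue; overall, the complainant prevails.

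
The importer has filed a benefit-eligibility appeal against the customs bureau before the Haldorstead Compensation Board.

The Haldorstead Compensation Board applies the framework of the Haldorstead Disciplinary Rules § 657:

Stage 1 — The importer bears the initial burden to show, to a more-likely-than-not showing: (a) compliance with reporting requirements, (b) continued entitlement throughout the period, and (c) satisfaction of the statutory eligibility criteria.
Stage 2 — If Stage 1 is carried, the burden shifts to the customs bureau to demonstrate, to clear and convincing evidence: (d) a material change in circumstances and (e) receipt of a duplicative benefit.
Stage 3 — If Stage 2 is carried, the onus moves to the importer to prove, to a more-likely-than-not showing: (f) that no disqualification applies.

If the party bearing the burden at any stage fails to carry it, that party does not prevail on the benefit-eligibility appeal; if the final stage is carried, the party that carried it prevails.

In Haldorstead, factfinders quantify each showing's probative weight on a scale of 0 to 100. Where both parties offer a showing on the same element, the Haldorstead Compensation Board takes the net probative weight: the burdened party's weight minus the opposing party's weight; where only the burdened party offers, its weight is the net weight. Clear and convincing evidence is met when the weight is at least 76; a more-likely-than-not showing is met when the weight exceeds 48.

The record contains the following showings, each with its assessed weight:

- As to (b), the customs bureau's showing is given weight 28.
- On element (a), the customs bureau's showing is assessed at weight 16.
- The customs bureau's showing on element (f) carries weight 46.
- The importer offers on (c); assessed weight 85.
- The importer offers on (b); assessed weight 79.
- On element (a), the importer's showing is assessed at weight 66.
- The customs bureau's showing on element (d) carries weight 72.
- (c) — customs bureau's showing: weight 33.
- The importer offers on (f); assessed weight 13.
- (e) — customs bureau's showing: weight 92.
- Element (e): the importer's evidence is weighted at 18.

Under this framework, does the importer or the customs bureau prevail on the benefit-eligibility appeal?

importer

At Stage 1 the importer must meet a more-likely-than-not showing (weight exceeds 48): on (a) the weight is 66 less the opposing 16 gives net 50, which does exceed 48, so (a) meets the standard; on (b) the weight is 79 less the opposing 28 gives net 51, > 48, so (b) meets the standard; on (c) the weight is 85 less the opposing 33 gives net 52, > 48, so (c) meets the standard.
  Stage 1 carried; the burden shifts to the customs bureau.
At Stage 2 the customs bureau must meet clear and convincing evidence (weight is at least 76): on (d) the weight is 72, which does not reach 76, so (d) does not meet the standard; on (e) the weight is 92 less the opposing 18 gives net 74, which does not reach 76, so (e) does not meet the standard.
  The customs bureau does not carry Stage 2.
The importer prevails.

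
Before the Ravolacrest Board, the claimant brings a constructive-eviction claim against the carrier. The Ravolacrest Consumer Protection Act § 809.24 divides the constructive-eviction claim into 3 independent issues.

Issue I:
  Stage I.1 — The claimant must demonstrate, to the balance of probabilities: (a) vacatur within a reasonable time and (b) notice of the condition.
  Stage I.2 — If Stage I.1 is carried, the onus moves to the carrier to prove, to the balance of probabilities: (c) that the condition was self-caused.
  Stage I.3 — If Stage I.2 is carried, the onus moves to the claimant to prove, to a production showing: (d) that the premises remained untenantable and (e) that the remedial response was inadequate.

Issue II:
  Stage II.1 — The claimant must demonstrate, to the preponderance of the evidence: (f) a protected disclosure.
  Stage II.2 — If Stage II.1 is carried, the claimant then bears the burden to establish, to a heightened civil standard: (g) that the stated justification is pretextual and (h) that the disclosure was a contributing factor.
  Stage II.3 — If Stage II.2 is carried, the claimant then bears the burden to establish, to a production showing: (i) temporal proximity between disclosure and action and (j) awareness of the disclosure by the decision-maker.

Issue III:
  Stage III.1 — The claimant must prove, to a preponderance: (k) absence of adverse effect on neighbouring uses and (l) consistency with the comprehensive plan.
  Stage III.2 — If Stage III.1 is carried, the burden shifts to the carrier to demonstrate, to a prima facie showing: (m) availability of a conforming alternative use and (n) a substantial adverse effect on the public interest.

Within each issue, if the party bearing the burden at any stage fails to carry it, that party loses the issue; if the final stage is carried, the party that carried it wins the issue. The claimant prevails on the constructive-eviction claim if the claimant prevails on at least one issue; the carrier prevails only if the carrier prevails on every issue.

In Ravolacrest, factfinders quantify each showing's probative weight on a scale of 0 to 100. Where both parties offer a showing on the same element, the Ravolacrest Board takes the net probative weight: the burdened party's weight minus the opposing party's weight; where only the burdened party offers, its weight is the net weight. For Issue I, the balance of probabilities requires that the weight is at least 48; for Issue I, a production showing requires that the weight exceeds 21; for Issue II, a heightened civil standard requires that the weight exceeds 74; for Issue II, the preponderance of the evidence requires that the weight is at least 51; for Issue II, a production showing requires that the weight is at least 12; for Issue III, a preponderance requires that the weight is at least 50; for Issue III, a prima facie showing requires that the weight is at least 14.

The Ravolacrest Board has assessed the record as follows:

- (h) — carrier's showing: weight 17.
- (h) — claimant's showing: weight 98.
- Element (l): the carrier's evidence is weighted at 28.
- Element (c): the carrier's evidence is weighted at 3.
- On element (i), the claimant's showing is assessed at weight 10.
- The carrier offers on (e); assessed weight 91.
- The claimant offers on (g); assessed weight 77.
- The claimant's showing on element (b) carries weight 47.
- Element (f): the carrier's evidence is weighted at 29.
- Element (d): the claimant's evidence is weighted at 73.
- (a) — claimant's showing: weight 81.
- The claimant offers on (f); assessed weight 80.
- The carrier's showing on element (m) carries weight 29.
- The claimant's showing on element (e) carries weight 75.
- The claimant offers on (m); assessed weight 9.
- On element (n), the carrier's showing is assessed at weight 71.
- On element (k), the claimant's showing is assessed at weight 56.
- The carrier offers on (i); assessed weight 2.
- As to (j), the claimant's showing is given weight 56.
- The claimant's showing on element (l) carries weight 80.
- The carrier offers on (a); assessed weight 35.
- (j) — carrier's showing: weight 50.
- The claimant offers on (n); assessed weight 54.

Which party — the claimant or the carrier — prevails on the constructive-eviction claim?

carrier

— Issue I —
Stage I.1 — burden on claimant; standard: the balance of probabilities (weight is at least 48).
    (a): 81 − 35 = 46 < 48 [not met]
    (b): 47 < 48 [not met]
  Stage I.1 not carried; the claimant fails its burden.
The carrier prevails on this issue.
— Issue II —
Stage II.1 — burden on claimant; standard: the preponderance of the evidence (weight is at least 51).
    (f): 80 − 29 = 51 ≥ 51 [met]
  Stage II.1 carried; the burden remains with the claimant.
Stage II.2 — burden on claimant; standard: a heightened civil standard (weight exceeds 74).
    (g): 77 > 74 [met]
    (h): 98 − 17 = 81 > 74 [met]
  All elements met. The claimant retains the burden for Stage II.3.
Stage II.3 — burden on claimant; standard: a production showing (weight is at least 12).
    (i): 10 − 2 = 8 < 12 [not met]
    (j): 56 − 50 = 6 < 12 [not met]
  Not every element is met, so the claimant fails to carry Stage II.3.
The analysis ends at Stage II.3; the carrier prevails on this issue.
— Issue III —
Stage III.1 — burden on claimant; standard: a preponderance (weight is at least 50).
    (k): 56 ≥ 50 [met]
    (l): 80 − 28 = 52 ≥ 50 [met]
  Stage III.1 carried; the burden shifts to the carrier.
Stage III.2 — burden on carrier; standard: a prima facie showing (weight is at least 14).
    (m): 29 − 9 = 20 ≥ 14 [met]
    (n): 71 − 54 = 17 ≥ 14 [met]
  All elements met at the final stage.
All stages carried — the carrier prevails on this issue.
Per-issue: Issue I → carrier; Issue II → carrier; Issue III → carrier. The claimant must prevail on at least one issue; overall, the carrier prevails.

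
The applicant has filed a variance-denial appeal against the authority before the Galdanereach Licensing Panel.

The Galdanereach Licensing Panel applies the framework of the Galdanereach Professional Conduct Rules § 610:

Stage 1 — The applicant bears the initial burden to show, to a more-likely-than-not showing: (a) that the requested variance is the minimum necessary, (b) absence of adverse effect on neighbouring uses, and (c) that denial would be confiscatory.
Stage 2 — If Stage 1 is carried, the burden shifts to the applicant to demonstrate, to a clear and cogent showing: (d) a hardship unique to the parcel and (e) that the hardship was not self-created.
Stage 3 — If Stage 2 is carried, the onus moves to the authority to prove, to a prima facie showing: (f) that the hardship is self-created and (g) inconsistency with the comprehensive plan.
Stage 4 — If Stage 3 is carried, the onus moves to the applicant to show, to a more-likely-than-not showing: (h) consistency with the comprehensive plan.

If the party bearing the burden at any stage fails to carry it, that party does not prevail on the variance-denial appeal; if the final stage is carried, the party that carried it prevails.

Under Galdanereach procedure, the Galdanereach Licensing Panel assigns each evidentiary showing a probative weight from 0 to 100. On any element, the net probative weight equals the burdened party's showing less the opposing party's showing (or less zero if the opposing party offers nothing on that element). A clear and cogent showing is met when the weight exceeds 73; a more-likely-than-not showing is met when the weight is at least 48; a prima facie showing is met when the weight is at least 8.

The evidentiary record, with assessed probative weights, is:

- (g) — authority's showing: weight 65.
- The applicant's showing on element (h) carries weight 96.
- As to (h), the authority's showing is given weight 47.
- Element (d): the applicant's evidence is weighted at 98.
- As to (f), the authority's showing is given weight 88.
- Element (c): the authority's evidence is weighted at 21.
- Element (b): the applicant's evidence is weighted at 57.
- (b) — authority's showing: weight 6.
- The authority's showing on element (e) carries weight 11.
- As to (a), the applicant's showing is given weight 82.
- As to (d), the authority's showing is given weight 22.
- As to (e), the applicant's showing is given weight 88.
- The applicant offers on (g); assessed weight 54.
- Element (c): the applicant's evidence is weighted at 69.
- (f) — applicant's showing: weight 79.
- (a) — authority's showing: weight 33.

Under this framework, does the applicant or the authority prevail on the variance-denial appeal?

applicant

Stage 1 — burden on applicant; standard: a more-likely-than-not showing (weight is at least 48).
    (a): 82 − 33 = 49 ≥ 48 [met]
    (b): 57 − 6 = 51 ≥ 48 [met]
    (c): 69 − 21 = 48 ≥ 48 [met]
  Stage 1 carried; the burden remains with the applicant.
Stage 2 — burden on applicant; standard: a clear and cogent showing (weight exceeds 73).
    (d): 98 − 22 = 76 > 73 [met]
    (e): 88 − 11 = 77 > 73 [met]
  Stage 2 is satisfied; the onus moves to the authority.
Stage 3 — burden on authority; standard: a prima facie showing (weight is at least 8).
    (f): 88 − 79 = 9 ≥ 8 [met]
    (g): 65 − 54 = 11 ≥ 8 [met]
  All elements met. The burden passes to the applicant.
Stage 4 — burden on applicant; standard: a more-likely-than-not showing (weight is at least 48).
    (h): 96 − 47 = 49 ≥ 48 [met]
  The applicant carries the last stage.
Every stage carried; the applicant prevails.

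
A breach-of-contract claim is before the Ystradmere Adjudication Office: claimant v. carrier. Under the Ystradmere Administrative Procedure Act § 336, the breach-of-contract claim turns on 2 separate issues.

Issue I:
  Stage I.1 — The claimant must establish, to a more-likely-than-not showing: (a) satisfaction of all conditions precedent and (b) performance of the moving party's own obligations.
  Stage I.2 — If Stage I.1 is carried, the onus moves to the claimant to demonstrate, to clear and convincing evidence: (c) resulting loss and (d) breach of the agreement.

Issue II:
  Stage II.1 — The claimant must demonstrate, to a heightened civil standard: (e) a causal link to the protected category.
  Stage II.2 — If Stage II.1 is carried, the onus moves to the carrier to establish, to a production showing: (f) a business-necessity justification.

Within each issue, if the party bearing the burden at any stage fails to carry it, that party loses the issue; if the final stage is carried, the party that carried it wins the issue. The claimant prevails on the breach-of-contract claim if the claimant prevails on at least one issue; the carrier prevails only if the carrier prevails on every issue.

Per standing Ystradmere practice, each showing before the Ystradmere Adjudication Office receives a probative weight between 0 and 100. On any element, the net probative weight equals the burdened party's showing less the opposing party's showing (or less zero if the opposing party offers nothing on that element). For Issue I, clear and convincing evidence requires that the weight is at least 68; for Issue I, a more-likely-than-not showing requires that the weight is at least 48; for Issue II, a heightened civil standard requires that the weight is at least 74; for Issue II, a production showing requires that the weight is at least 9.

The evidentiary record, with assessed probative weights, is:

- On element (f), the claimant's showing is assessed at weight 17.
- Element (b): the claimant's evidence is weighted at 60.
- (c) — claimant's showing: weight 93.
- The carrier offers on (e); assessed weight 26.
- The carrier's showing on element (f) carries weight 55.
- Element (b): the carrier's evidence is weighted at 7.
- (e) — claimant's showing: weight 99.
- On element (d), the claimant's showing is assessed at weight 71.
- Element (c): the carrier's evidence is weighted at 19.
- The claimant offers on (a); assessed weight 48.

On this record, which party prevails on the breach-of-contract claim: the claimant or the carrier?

claimant

— Issue I —
Stage I.1 — burden on claimant; standard: a more-likely-than-not showing (weight is at least 48).
    (a): 48 ≥ 48 [met]
    (b): 60 − 7 = 53 ≥ 48 [met]
  Stage I.1 carried; the burden remains with the claimant.
Stage I.2 — burden on claimant; standard: clear and convincing evidence (weight is at least 68).
    (c): 93 − 19 = 74 ≥ 68 [met]
    (d): 71 ≥ 68 [met]
  The claimant carries the last stage.
With every stage satisfied, the claimant prevails on this issue.
— Issue II —
At Stage II.1 the claimant must meet a heightened civil standard (weight is at least 74): on (e) the weight is 99 less the opposing 26 gives net 73, < 74, so (e) does not meet the standard.
  Not every element is met, so the claimant fails to carry Stage II.1.
So the carrier prevails on this issue.
Per-issue: Issue I → claimant; Issue II → carrier. The claimant must prevail on at least one issue; overall, the claimant prevails.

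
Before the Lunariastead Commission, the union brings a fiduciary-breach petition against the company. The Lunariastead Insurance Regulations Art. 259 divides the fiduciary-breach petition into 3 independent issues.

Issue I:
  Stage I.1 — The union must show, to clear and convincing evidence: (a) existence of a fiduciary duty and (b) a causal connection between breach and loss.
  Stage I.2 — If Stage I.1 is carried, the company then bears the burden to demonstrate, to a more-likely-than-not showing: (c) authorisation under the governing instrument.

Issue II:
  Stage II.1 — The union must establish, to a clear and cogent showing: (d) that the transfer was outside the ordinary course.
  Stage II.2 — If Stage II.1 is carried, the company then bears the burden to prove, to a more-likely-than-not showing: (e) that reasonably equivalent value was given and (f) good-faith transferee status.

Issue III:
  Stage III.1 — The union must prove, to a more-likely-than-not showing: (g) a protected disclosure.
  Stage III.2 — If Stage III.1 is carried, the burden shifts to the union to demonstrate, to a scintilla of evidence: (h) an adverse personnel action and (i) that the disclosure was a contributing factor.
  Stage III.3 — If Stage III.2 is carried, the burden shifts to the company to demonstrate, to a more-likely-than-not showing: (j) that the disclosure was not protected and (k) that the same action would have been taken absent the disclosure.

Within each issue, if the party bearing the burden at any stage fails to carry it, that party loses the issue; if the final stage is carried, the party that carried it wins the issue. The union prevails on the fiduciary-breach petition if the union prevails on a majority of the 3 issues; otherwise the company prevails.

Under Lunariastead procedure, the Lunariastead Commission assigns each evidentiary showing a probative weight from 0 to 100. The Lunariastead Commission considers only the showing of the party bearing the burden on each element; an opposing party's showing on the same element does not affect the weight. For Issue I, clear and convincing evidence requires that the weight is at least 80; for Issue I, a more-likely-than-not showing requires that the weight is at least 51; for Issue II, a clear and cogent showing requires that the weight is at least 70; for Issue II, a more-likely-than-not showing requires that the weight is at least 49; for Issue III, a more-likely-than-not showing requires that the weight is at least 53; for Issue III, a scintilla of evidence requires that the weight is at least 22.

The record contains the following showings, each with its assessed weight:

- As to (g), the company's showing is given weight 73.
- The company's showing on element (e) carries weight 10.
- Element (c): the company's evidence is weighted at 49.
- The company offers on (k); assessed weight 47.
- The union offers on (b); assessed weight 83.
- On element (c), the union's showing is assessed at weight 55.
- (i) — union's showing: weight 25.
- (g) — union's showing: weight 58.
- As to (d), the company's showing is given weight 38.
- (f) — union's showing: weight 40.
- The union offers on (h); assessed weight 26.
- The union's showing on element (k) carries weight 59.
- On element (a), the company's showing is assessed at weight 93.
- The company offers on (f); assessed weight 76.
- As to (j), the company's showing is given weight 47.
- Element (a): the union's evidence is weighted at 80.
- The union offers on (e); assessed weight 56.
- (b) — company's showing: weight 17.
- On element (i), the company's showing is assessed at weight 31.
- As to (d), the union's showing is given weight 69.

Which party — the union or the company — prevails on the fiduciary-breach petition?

— Issue I —
Stage I.1 (union, clear and convincing evidence, weight is at least 80): (a) 80 (company's 93 disregarded) ≥ 80 — meets; (b) 83 (company's 17 disregarded) ≥ 80 — meets.
  The union carries Stage I.1; the company now bears the burden.
Stage I.2 (company, a more-likely-than-not showing, weight is at least 51): (c) 49 (union's 55 disregarded) < 51 — fails.
  Not every element is met, so the company fails to carry Stage I.2.
The analysis ends at Stage I.2; the union prevails on this issue.
— Issue II —
Stage II.1 — burden on union; standard: a clear and cogent showing (weight is at least 70).
    (d): 69 (company's 38 disregarded) < 70 [not met]
  The union does not carry Stage II.1.
The company prevails on this issue.
— Issue III —
Stage III.1 (union, a more-likely-than-not showing, weight is at least 53): (g) 58 (company's 73 disregarded) ≥ 53 — meets.
  Stage III.1 is satisfied; the union continues to bear the burden.
Stage III.2 (union, a scintilla of evidence, weight is at least 22): (h) 26 ≥ 22 — meets; (i) 25 (company's 31 disregarded) ≥ 22 — meets.
  Stage III.2 carried; the burden shifts to the company.
Stage III.3 (company, a more-likely-than-not showing, weight is at least 53): (j) 47 < 53 — fails; (k) 47 (union's 59 disregarded) < 53 — fails.
  Not every element is met, so the company fails to carry Stage III.3.
So the union prevails on this issue.
Per-issue: Issue I → union; Issue II → company; Issue III → union. The union must prevail on a majority of issues; overall, the union prevails.

union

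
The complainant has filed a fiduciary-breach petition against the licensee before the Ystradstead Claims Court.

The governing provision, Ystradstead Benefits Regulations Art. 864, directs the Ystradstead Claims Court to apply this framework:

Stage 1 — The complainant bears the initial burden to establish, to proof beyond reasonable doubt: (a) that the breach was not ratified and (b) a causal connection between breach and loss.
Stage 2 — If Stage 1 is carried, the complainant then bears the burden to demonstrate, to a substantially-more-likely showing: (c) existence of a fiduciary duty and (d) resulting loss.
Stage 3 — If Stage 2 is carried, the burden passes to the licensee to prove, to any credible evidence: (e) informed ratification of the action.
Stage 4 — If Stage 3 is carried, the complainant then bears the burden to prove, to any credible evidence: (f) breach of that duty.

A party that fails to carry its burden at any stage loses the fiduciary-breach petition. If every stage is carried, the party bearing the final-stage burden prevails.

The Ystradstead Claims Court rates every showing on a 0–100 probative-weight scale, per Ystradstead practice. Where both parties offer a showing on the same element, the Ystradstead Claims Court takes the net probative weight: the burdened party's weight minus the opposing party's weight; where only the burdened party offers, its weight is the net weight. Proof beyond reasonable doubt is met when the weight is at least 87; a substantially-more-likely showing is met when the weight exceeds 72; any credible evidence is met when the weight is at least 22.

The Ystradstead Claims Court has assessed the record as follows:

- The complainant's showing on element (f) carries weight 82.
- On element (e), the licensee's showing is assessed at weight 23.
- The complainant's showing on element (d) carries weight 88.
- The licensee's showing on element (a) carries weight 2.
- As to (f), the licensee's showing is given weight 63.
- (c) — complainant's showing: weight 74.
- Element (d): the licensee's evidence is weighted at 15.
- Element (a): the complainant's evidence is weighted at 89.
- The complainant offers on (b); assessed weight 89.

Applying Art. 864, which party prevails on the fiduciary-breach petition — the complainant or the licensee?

licensee

Stage 1 — burden on complainant; standard: proof beyond reasonable doubt (weight is at least 87).
    (a): 89 − 2 = 87 ≥ 87 [met]
    (b): 89 ≥ 87 [met]
  All elements met. The complainant retains the burden for Stage 2.
Stage 2 — burden on complainant; standard: a substantially-more-likely showing (weight exceeds 72).
    (c): 74 > 72 [met]
    (d): 88 − 15 = 73 > 72 [met]
  Stage 2 carried; the burden shifts to the licensee.
Stage 3 — burden on licensee; standard: any credible evidence (weight is at least 22).
    (e): 23 ≥ 22 [met]
  The licensee carries Stage 3; the complainant now bears the burden.
Stage 4 — burden on complainant; standard: any credible evidence (weight is at least 22).
    (f): 82 − 63 = 19 < 22 [not met]
  Stage 4 not carried; the complainant fails its burden.
The analysis ends at Stage 4; the licensee prevails.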